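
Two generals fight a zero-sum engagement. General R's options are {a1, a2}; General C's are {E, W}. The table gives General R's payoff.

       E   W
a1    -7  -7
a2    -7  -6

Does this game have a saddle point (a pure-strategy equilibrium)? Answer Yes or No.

Row minima: a1 → -7, a2 → -7; maximin = -7.
Column maxima: E → -7, W → -6; minimax = -7.
maximin = minimax = -7, so a saddle point exists.

Yes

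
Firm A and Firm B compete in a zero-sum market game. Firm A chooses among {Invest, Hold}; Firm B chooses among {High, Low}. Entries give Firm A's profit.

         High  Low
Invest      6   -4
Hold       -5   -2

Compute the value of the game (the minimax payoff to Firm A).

Row minima: Invest → -4, Hold → -5; maximin = -4.
Column maxima: High → 6, Low → -2; minimax = -2.
-4 ≠ -2, so there is no saddle point; optimal play is mixed.
Let Firm A play Invest with probability p. Expected payoff against High: 6p + (-5)(1−p) = 11p − 5; against Low: (-4)p + (-2)(1−p) = −2p − 2.
Setting these equal: 11p − 5 = −2p − 2 ⇒ 13p = 3 ⇒ p = 3/13, and the value is (11)·(3/13) − 5 = -32/13.
For Firm B: with q = P(High), equating Invest's and Hold's payoffs gives 10q − 4 = −3q − 2 ⇒ q = 2/13.

-32/13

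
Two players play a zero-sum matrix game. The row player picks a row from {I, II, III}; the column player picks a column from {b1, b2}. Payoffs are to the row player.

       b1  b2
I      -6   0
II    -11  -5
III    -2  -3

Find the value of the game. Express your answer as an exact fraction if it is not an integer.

-18/7

Row minima: I → -6, II → -11, III → -3; maximin = -3.
Column maxima: b1 → -2, b2 → 0; minimax = -2.
-3 ≠ -2, so there is no saddle point; optimal play is mixed.
II is strictly dominated by I, so the row player never plays it.
On the remaining 2×2 (I, III vs b1, b2):
Let the row player play I with probability p. Expected payoff against b1: (-6)p + (-2)(1−p) = −4p − 2; against b2: 0p + (-3)(1−p) = 3p − 3.
Setting these equal: −4p − 2 = 3p − 3 ⇒ −7p = -1 ⇒ p = 1/7, and the value is (-4)·(1/7) − 2 = -18/7.
For the column player: with q = P(b1), equating I's and III's payoffs gives −6q = q − 3 ⇒ q = 3/7.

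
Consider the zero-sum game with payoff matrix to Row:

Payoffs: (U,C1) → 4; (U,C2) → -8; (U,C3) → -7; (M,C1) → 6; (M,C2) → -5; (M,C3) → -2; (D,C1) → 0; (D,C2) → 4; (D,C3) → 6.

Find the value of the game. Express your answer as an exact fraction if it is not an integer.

8/5

Row minima: U → -8, M → -5, D → 0; maximin = 0.
Column maxima: C1 → 6, C2 → 4, C3 → 6; minimax = 4.
0 ≠ 4, so there is no saddle point; optimal play is mixed.
U is strictly dominated by M, so Row never plays it.
C3 is strictly dominated by C2 (it gives Row strictly more in every row), so Column never plays it.
On the remaining 2×2 (M, D vs C1, C2):
Let Row play M with probability p. Expected payoff against C1: 6p + 0(1−p) = 6p; against C2: (-5)p + 4(1−p) = −9p + 4.
Setting these equal: 6p = −9p + 4 ⇒ 15p = 4 ⇒ p = 4/15, and the value is (6)·(4/15) = 8/5.
For Column: with q = P(C1), equating M's and D's payoffs gives 11q − 5 = −4q + 4 ⇒ q = 3/5.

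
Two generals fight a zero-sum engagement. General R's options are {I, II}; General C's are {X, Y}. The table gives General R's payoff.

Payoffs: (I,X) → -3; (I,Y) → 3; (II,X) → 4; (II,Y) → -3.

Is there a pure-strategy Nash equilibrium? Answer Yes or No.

No

Row minima: I → -3, II → -3; maximin = -3.
Column maxima: X → 4, Y → 3; minimax = 3.
-3 ≠ 3, so no pure-strategy equilibrium exists.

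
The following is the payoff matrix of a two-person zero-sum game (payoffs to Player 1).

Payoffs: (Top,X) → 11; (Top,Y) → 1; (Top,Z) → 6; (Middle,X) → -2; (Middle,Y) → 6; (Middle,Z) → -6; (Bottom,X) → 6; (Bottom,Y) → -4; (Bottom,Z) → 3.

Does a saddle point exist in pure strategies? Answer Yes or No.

Row minima: Top → 1, Middle → -6, Bottom → -4; maximin = 1.
Column maxima: X → 11, Y → 6, Z → 6; minimax = 6.
1 ≠ 6, so no pure-strategy equilibrium exists.

No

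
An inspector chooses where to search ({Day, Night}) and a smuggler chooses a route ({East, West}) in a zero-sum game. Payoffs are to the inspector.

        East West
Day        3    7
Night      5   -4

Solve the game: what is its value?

47/13

Row minima: Day → 3, Night → -4; maximin = 3.
Column maxima: East → 5, West → 7; minimax = 5.
3 ≠ 5, so there is no saddle point; optimal play is mixed.
Let the inspector play Day with probability p. Expected payoff against East: 3p + 5(1−p) = −2p + 5; against West: 7p + (-4)(1−p) = 11p − 4.
Setting these equal: −2p + 5 = 11p − 4 ⇒ −13p = -9 ⇒ p = 9/13, and the value is (-2)·(9/13) + 5 = 47/13.
For the smuggler: with q = P(East), equating Day's and Night's payoffs gives −4q + 7 = 9q − 4 ⇒ q = 11/13.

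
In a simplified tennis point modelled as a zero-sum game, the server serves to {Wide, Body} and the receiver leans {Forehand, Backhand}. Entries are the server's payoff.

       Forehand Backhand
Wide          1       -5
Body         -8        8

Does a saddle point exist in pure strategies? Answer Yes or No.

No

Row minima: Wide → -5, Body → -8; maximin = -5.
Column maxima: Forehand → 1, Backhand → 8; minimax = 1.
-5 ≠ 1, so no pure-strategy equilibrium exists.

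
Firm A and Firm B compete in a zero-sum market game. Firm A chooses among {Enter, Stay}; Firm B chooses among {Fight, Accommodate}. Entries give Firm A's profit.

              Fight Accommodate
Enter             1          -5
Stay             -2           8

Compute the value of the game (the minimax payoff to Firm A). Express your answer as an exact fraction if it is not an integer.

-1/8

Row minima: Enter → -5, Stay → -2; maximin = -2.
Column maxima: Fight → 1, Accommodate → 8; minimax = 1.
-2 ≠ 1, so there is no saddle point; optimal play is mixed.
Let Firm A play Enter with probability p. Expected payoff against Fight: 1p + (-2)(1−p) = 3p − 2; against Accommodate: (-5)p + 8(1−p) = −13p + 8.
Setting these equal: 3p − 2 = −13p + 8 ⇒ 16p = 10 ⇒ p = 5/8, and the value is (3)·(5/8) − 2 = -1/8.
For Firm B: with q = P(Fight), equating Enter's and Stay's payoffs gives 6q − 5 = −10q + 8 ⇒ q = 13/16.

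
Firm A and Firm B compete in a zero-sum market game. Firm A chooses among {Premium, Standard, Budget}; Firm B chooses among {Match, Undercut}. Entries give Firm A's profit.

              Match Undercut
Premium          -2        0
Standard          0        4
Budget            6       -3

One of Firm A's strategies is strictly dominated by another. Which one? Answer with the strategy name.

Premium

Standard gives a strictly higher payoff than Premium against every column: 0 > -2, 4 > 0.
So Premium is strictly dominated and Firm A never plays it.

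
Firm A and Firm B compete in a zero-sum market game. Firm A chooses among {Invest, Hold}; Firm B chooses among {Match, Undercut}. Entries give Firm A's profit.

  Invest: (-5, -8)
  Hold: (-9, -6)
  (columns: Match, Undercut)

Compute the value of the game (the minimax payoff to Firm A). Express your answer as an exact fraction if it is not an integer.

Row minima: Invest → -8, Hold → -9; maximin = -8.
Column maxima: Match → -5, Undercut → -6; minimax = -6.
-8 ≠ -6, so there is no saddle point; optimal play is mixed.
Let Firm A play Invest with probability p. Expected payoff against Match: (-5)p + (-9)(1−p) = 4p − 9; against Undercut: (-8)p + (-6)(1−p) = −2p − 6.
Setting these equal: 4p − 9 = −2p − 6 ⇒ 6p = 3 ⇒ p = 1/2, and the value is (4)·(1/2) − 9 = -7.
For Firm B: with q = P(Match), equating Invest's and Hold's payoffs gives 3q − 8 = −3q − 6 ⇒ q = 1/3.

-7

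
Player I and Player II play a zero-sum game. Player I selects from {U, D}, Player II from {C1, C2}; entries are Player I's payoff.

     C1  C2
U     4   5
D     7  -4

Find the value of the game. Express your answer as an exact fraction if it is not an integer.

17/4

Row minima: U → 4, D → -4; maximin = 4.
Column maxima: C1 → 7, C2 → 5; minimax = 5.
4 ≠ 5, so there is no saddle point; optimal play is mixed.
Let Player I play U with probability p. Expected payoff against C1: 4p + 7(1−p) = −3p + 7; against C2: 5p + (-4)(1−p) = 9p − 4.
Setting these equal: −3p + 7 = 9p − 4 ⇒ −12p = -11 ⇒ p = 11/12, and the value is (-3)·(11/12) + 7 = 17/4.
For Player II: with q = P(C1), equating U's and D's payoffs gives −q + 5 = 11q − 4 ⇒ q = 3/4.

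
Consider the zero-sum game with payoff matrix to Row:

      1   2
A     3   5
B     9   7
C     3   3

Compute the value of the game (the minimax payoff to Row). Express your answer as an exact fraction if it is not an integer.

7

Row minima: A → 3, B → 7, C → 3; maximin = 7.
Column maxima: 1 → 9, 2 → 7; minimax = 7.
Since maximin = minimax = 7, there is a saddle point and the value is 7.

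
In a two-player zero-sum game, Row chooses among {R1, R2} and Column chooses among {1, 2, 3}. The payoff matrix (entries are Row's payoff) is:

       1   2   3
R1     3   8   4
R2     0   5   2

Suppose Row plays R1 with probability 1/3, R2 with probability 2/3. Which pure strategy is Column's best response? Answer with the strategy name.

1

If Column plays 1, Row's expected payoff is (1/3)·3 + (2/3)·0 = 1.
If Column plays 2, Row's expected payoff is (1/3)·8 + (2/3)·5 = 6.
If Column plays 3, Row's expected payoff is (1/3)·4 + (2/3)·2 = 8/3.
Column minimizes Row's payoff; the smallest is 1, so the best response is 1.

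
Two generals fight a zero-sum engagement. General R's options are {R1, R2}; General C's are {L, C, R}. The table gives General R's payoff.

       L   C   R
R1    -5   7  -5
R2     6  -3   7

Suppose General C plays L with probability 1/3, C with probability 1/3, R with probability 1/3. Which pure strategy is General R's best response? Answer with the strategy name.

R2

Expected payoff of R1: (1/3)·(-5) + (1/3)·7 + (1/3)·(-5) = -1.
Expected payoff of R2: (1/3)·6 + (1/3)·(-3) + (1/3)·7 = 10/3.
The largest is 10/3, so General R's best response is R2.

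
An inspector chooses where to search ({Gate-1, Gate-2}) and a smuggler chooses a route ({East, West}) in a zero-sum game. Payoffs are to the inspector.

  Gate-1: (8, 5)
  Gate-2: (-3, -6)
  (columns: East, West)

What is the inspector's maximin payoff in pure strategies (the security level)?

Row minima: Gate-1 → 5, Gate-2 → -6.
The best of these is 5.

5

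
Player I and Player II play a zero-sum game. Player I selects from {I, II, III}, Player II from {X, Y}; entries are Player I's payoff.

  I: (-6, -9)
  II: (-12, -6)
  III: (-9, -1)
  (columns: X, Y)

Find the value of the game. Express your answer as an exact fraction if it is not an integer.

-75/11

Row minima: I → -9, II → -12, III → -9; maximin = -9.
Column maxima: X → -6, Y → -1; minimax = -6.
-9 ≠ -6, so there is no saddle point; optimal play is mixed.
II is strictly dominated by III, so Player I never plays it.
On the remaining 2×2 (I, III vs X, Y):
Let Player I play I with probability p. Expected payoff against X: (-6)p + (-9)(1−p) = 3p − 9; against Y: (-9)p + (-1)(1−p) = −8p − 1.
Setting these equal: 3p − 9 = −8p − 1 ⇒ 11p = 8 ⇒ p = 8/11, and the value is (3)·(8/11) − 9 = -75/11.
For Player II: with q = P(X), equating I's and III's payoffs gives 3q − 9 = −8q − 1 ⇒ q = 8/11.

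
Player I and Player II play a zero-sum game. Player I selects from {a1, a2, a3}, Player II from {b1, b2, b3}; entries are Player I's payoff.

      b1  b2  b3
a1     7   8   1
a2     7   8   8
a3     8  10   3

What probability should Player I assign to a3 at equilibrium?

1/6

Row minima: a1 → 1, a2 → 7, a3 → 3; maximin = 7.
Column maxima: b1 → 8, b2 → 10, b3 → 8; minimax = 8.
7 ≠ 8, so there is no saddle point; optimal play is mixed.
a1 is strictly dominated by a3, so Player I never plays it.
b2 is strictly dominated by b1 (it gives Player I strictly more in every row), so Player II never plays it.
On the remaining 2×2 (a2, a3 vs b1, b3):
Let Player I play a2 with probability p. Expected payoff against b1: 7p + 8(1−p) = −p + 8; against b3: 8p + 3(1−p) = 5p + 3.
Setting these equal: −p + 8 = 5p + 3 ⇒ −6p = -5 ⇒ p = 5/6, and the value is (-1)·(5/6) + 8 = 43/6.
For Player II: with q = P(b1), equating a2's and a3's payoffs gives −q + 8 = 5q + 3 ⇒ q = 5/6.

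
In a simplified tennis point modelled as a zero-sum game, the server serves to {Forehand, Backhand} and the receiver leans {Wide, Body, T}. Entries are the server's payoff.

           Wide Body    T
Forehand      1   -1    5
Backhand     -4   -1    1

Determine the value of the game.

Row minima: Forehand → -1, Backhand → -4; maximin = -1.
Column maxima: Wide → 1, Body → -1, T → 5; minimax = -1.
Since maximin = minimax = -1, there is a saddle point and the value is -1.

-1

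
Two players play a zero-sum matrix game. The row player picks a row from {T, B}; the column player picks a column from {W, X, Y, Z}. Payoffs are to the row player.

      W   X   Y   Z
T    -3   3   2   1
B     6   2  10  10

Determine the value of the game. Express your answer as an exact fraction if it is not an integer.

12/5

Row minima: T → -3, B → 2; maximin = 2.
Column maxima: W → 6, X → 3, Y → 10, Z → 10; minimax = 3.
2 ≠ 3, so there is no saddle point; optimal play is mixed.
Y is strictly dominated by W (it gives the row player strictly more in every row), so the column player never plays it.
Z is strictly dominated by W (it gives the row player strictly more in every row), so the column player never plays it.
On the remaining 2×2 (T, B vs W, X):
Let the row player play T with probability p. Expected payoff against W: (-3)p + 6(1−p) = −9p + 6; against X: 3p + 2(1−p) = p + 2.
Setting these equal: −9p + 6 = p + 2 ⇒ −10p = -4 ⇒ p = 2/5, and the value is (-9)·(2/5) + 6 = 12/5.
For the column player: with q = P(W), equating T's and B's payoffs gives −6q + 3 = 4q + 2 ⇒ q = 1/10.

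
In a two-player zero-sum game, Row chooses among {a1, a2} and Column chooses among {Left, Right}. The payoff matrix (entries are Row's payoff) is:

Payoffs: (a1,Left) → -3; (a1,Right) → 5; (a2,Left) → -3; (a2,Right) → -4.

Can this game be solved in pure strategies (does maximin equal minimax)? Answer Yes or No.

Yes

Row minima: a1 → -3, a2 → -4; maximin = -3.
Column maxima: Left → -3, Right → 5; minimax = -3.
maximin = minimax = -3, so a saddle point exists.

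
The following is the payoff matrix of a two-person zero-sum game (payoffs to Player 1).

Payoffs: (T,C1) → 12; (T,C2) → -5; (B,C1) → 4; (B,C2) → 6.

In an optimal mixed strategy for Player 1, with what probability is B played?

Row minima: T → -5, B → 4; maximin = 4.
Column maxima: C1 → 12, C2 → 6; minimax = 6.
4 ≠ 6, so there is no saddle point; optimal play is mixed.
Let Player 1 play T with probability p. Expected payoff against C1: 12p + 4(1−p) = 8p + 4; against C2: (-5)p + 6(1−p) = −11p + 6.
Setting these equal: 8p + 4 = −11p + 6 ⇒ 19p = 2 ⇒ p = 2/19, and the value is (8)·(2/19) + 4 = 92/19.
For Player 2: with q = P(C1), equating T's and B's payoffs gives 17q − 5 = −2q + 6 ⇒ q = 11/19.

17/19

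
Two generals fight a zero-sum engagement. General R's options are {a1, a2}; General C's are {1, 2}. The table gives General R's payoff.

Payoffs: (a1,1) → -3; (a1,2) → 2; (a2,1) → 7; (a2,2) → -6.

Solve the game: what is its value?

-2/9

Row minima: a1 → -3, a2 → -6; maximin = -3.
Column maxima: 1 → 7, 2 → 2; minimax = 2.
-3 ≠ 2, so there is no saddle point; optimal play is mixed.
Let General R play a1 with probability p. Expected payoff against 1: (-3)p + 7(1−p) = −10p + 7; against 2: 2p + (-6)(1−p) = 8p − 6.
Setting these equal: −10p + 7 = 8p − 6 ⇒ −18p = -13 ⇒ p = 13/18, and the value is (-10)·(13/18) + 7 = -2/9.
For General C: with q = P(1), equating a1's and a2's payoffs gives −5q + 2 = 13q − 6 ⇒ q = 4/9.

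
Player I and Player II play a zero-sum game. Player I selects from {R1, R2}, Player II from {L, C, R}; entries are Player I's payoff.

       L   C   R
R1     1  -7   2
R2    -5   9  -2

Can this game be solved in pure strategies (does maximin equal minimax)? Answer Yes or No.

No

Row minima: R1 → -7, R2 → -5; maximin = -5.
Column maxima: L → 1, C → 9, R → 2; minimax = 1.
-5 ≠ 1, so no pure-strategy equilibrium exists.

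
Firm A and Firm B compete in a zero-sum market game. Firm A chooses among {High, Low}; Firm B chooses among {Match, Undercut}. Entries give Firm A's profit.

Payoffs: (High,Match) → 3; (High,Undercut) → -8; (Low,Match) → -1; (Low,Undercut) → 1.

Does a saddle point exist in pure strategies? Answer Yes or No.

Row minima: High → -8, Low → -1; maximin = -1.
Column maxima: Match → 3, Undercut → 1; minimax = 1.
-1 ≠ 1, so no pure-strategy equilibrium exists.

No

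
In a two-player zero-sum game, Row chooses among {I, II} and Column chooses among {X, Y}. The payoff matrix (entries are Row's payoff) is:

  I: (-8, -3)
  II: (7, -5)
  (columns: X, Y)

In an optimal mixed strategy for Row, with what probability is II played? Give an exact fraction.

Row minima: I → -8, II → -5; maximin = -5.
Column maxima: X → 7, Y → -3; minimax = -3.
-5 ≠ -3, so there is no saddle point; optimal play is mixed.
Let Row play I with probability p. Expected payoff against X: (-8)p + 7(1−p) = −15p + 7; against Y: (-3)p + (-5)(1−p) = 2p − 5.
Setting these equal: −15p + 7 = 2p − 5 ⇒ −17p = -12 ⇒ p = 12/17, and the value is (-15)·(12/17) + 7 = -61/17.
For Column: with q = P(X), equating I's and II's payoffs gives −5q − 3 = 12q − 5 ⇒ q = 2/17.

5/17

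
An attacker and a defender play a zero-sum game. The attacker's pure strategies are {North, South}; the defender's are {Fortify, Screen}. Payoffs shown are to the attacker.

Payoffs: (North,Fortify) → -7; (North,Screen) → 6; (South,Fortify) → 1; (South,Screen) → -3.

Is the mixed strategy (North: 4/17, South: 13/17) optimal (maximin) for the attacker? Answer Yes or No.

Against Fortify this mix gives (4/17)·(-7) + (13/17)·1 = -15/17.
Against Screen this mix gives (4/17)·6 + (13/17)·(-3) = -15/17.
All of the defender's active replies (Fortify, Screen) yield -15/17, and no column does worse for the attacker. The mix makes the defender indifferent and guarantees -15/17, so it is optimal.

Yes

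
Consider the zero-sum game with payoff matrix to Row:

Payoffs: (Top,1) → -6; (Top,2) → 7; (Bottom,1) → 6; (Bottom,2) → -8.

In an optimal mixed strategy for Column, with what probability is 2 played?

Row minima: Top → -6, Bottom → -8; maximin = -6.
Column maxima: 1 → 6, 2 → 7; minimax = 6.
-6 ≠ 6, so there is no saddle point; optimal play is mixed.
Let Row play Top with probability p. Expected payoff against 1: (-6)p + 6(1−p) = −12p + 6; against 2: 7p + (-8)(1−p) = 15p − 8.
Setting these equal: −12p + 6 = 15p − 8 ⇒ −27p = -14 ⇒ p = 14/27, and the value is (-12)·(14/27) + 6 = -2/9.
For Column: with q = P(1), equating Top's and Bottom's payoffs gives −13q + 7 = 14q − 8 ⇒ q = 5/9.

4/9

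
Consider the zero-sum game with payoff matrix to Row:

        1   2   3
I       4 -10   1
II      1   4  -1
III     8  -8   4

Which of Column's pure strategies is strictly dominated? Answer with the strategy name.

3 holds Row's payoff strictly below 1 in every row: 1 < 4, -1 < 1, 4 < 8.
So 1 is strictly dominated for Column.

1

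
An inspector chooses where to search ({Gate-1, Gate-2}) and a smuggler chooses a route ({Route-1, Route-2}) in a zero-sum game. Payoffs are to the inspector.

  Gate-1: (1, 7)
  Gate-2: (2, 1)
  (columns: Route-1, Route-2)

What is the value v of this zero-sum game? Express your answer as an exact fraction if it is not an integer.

13/7

Row minima: Gate-1 → 1, Gate-2 → 1; maximin = 1.
Column maxima: Route-1 → 2, Route-2 → 7; minimax = 2.
1 ≠ 2, so there is no saddle point; optimal play is mixed.
Let the inspector play Gate-1 with probability p. Expected payoff against Route-1: 1p + 2(1−p) = −p + 2; against Route-2: 7p + 1(1−p) = 6p + 1.
Setting these equal: −p + 2 = 6p + 1 ⇒ −7p = -1 ⇒ p = 1/7, and the value is (-1)·(1/7) + 2 = 13/7.
For the smuggler: with q = P(Route-1), equating Gate-1's and Gate-2's payoffs gives −6q + 7 = q + 1 ⇒ q = 6/7.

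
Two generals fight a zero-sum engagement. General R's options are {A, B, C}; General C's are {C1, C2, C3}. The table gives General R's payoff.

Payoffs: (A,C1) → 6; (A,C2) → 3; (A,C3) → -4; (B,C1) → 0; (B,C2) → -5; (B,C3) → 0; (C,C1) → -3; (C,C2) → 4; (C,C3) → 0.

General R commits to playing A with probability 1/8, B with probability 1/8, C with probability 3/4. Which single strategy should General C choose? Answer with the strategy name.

C1

If General C plays C1, General R's expected payoff is (1/8)·6 + (1/8)·0 + (3/4)·(-3) = -3/2.
If General C plays C2, General R's expected payoff is (1/8)·3 + (1/8)·(-5) + (3/4)·4 = 11/4.
If General C plays C3, General R's expected payoff is (1/8)·(-4) + (1/8)·0 + (3/4)·0 = -1/2.
General C minimizes General R's payoff; the smallest is -3/2, so the best response is C1.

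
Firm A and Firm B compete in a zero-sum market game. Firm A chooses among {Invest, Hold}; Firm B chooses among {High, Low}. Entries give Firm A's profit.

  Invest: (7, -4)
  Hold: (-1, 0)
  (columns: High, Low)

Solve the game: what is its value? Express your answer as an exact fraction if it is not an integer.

Row minima: Invest → -4, Hold → -1; maximin = -1.
Column maxima: High → 7, Low → 0; minimax = 0.
-1 ≠ 0, so there is no saddle point; optimal play is mixed.
Let Firm A play Invest with probability p. Expected payoff against High: 7p + (-1)(1−p) = 8p − 1; against Low: (-4)p + 0(1−p) = −4p.
Setting these equal: 8p − 1 = −4p ⇒ 12p = 1 ⇒ p = 1/12, and the value is (8)·(1/12) − 1 = -1/3.
For Firm B: with q = P(High), equating Invest's and Hold's payoffs gives 11q − 4 = −q ⇒ q = 1/3.

-1/3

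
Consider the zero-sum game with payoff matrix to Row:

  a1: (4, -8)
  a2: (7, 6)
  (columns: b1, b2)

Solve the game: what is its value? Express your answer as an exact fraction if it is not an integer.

6

Row minima: a1 → -8, a2 → 6; maximin = 6.
Column maxima: b1 → 7, b2 → 6; minimax = 6.
Since maximin = minimax = 6, there is a saddle point and the value is 6.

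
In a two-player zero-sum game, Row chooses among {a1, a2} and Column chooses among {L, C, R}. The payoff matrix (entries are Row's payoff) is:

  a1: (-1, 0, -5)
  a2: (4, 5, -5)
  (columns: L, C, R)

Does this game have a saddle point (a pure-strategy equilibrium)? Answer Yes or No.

Yes

Row minima: a1 → -5, a2 → -5; maximin = -5.
Column maxima: L → 4, C → 5, R → -5; minimax = -5.
maximin = minimax = -5, so a saddle point exists.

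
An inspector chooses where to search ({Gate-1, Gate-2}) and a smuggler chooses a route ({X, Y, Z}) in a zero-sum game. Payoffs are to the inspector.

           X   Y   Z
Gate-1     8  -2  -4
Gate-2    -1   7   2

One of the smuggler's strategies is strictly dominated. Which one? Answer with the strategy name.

Y

Z holds the inspector's payoff strictly below Y in every row: -4 < -2, 2 < 7.
So Y is strictly dominated for the smuggler.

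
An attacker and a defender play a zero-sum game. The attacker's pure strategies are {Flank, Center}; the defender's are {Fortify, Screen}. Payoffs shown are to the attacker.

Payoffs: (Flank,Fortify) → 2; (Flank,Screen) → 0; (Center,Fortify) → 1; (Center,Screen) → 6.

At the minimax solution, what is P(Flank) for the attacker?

Row minima: Flank → 0, Center → 1; maximin = 1.
Column maxima: Fortify → 2, Screen → 6; minimax = 2.
1 ≠ 2, so there is no saddle point; optimal play is mixed.
Let the attacker play Flank with probability p. Expected payoff against Fortify: 2p + 1(1−p) = p + 1; against Screen: 0p + 6(1−p) = −6p + 6.
Setting these equal: p + 1 = −6p + 6 ⇒ 7p = 5 ⇒ p = 5/7, and the value is (1)·(5/7) + 1 = 12/7.
For the defender: with q = P(Fortify), equating Flank's and Center's payoffs gives 2q = −5q + 6 ⇒ q = 6/7.

5/7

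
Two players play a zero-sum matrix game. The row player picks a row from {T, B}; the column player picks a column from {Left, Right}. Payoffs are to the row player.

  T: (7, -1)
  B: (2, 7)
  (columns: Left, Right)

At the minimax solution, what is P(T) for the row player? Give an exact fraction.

Row minima: T → -1, B → 2; maximin = 2.
Column maxima: Left → 7, Right → 7; minimax = 7.
2 ≠ 7, so there is no saddle point; optimal play is mixed.
Let the row player play T with probability p. Expected payoff against Left: 7p + 2(1−p) = 5p + 2; against Right: (-1)p + 7(1−p) = −8p + 7.
Setting these equal: 5p + 2 = −8p + 7 ⇒ 13p = 5 ⇒ p = 5/13, and the value is (5)·(5/13) + 2 = 51/13.
For the column player: with q = P(Left), equating T's and B's payoffs gives 8q − 1 = −5q + 7 ⇒ q = 8/13.

5/13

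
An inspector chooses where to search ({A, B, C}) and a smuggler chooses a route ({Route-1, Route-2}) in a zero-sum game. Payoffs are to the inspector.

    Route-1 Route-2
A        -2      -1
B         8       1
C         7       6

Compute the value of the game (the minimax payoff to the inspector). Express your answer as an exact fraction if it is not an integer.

6

Row minima: A → -2, B → 1, C → 6; maximin = 6.
Column maxima: Route-1 → 8, Route-2 → 6; minimax = 6.
Since maximin = minimax = 6, there is a saddle point and the value is 6.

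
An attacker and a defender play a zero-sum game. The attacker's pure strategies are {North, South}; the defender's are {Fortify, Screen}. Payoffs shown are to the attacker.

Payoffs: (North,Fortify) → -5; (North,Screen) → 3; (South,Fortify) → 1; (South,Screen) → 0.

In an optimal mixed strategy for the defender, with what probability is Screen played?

2/3

Row minima: North → -5, South → 0; maximin = 0.
Column maxima: Fortify → 1, Screen → 3; minimax = 1.
0 ≠ 1, so there is no saddle point; optimal play is mixed.
Let the attacker play North with probability p. Expected payoff against Fortify: (-5)p + 1(1−p) = −6p + 1; against Screen: 3p + 0(1−p) = 3p.
Setting these equal: −6p + 1 = 3p ⇒ −9p = -1 ⇒ p = 1/9, and the value is (-6)·(1/9) + 1 = 1/3.
For the defender: with q = P(Fortify), equating North's and South's payoffs gives −8q + 3 = q ⇒ q = 1/3.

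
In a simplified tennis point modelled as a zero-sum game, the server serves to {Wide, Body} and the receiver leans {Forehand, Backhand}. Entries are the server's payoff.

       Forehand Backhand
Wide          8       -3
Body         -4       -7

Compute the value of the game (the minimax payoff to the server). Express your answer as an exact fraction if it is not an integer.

Row minima: Wide → -3, Body → -7; maximin = -3.
Column maxima: Forehand → 8, Backhand → -3; minimax = -3.
Since maximin = minimax = -3, there is a saddle point and the value is -3.

-3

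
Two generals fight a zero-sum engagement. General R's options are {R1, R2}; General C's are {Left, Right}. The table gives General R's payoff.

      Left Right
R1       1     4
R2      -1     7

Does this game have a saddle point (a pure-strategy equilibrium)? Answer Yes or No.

Row minima: R1 → 1, R2 → -1; maximin = 1.
Column maxima: Left → 1, Right → 7; minimax = 1.
maximin = minimax = 1, so a saddle point exists.

Yes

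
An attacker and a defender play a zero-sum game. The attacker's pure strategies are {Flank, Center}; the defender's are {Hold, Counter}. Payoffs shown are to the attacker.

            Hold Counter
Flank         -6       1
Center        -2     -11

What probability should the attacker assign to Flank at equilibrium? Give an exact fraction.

Row minima: Flank → -6, Center → -11; maximin = -6.
Column maxima: Hold → -2, Counter → 1; minimax = -2.
-6 ≠ -2, so there is no saddle point; optimal play is mixed.
Let the attacker play Flank with probability p. Expected payoff against Hold: (-6)p + (-2)(1−p) = −4p − 2; against Counter: 1p + (-11)(1−p) = 12p − 11.
Setting these equal: −4p − 2 = 12p − 11 ⇒ −16p = -9 ⇒ p = 9/16, and the value is (-4)·(9/16) − 2 = -17/4.
For the defender: with q = P(Hold), equating Flank's and Center's payoffs gives −7q + 1 = 9q − 11 ⇒ q = 3/4.

9/16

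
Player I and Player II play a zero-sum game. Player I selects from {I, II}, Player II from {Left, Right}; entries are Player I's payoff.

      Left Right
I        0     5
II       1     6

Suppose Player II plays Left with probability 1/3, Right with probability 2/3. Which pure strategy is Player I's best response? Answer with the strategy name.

Expected payoff of I: (1/3)·0 + (2/3)·5 = 10/3.
Expected payoff of II: (1/3)·1 + (2/3)·6 = 13/3.
The largest is 13/3, so Player I's best response is II.

II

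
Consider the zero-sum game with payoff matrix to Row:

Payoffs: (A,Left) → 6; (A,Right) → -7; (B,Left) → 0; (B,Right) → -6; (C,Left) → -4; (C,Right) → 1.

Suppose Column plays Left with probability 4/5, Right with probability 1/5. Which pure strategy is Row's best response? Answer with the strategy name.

A

Expected payoff of A: (4/5)·6 + (1/5)·(-7) = 17/5.
Expected payoff of B: (4/5)·0 + (1/5)·(-6) = -6/5.
Expected payoff of C: (4/5)·(-4) + (1/5)·1 = -3.
The largest is 17/5, so Row's best response is A.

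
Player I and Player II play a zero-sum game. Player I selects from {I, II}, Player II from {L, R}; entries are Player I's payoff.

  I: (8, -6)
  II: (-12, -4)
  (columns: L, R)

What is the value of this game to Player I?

Row minima: I → -6, II → -12; maximin = -6.
Column maxima: L → 8, R → -4; minimax = -4.
-6 ≠ -4, so there is no saddle point; optimal play is mixed.
Let Player I play I with probability p. Expected payoff against L: 8p + (-12)(1−p) = 20p − 12; against R: (-6)p + (-4)(1−p) = −2p − 4.
Setting these equal: 20p − 12 = −2p − 4 ⇒ 22p = 8 ⇒ p = 4/11, and the value is (20)·(4/11) − 12 = -52/11.
For Player II: with q = P(L), equating I's and II's payoffs gives 14q − 6 = −8q − 4 ⇒ q = 1/11.

-52/11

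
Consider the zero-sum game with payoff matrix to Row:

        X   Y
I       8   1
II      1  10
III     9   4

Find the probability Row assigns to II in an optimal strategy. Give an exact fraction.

5/14

Row minima: I → 1, II → 1, III → 4; maximin = 4.
Column maxima: X → 9, Y → 10; minimax = 9.
4 ≠ 9, so there is no saddle point; optimal play is mixed.
I is strictly dominated by III, so Row never plays it.
On the remaining 2×2 (II, III vs X, Y):
Let Row play II with probability p. Expected payoff against X: 1p + 9(1−p) = −8p + 9; against Y: 10p + 4(1−p) = 6p + 4.
Setting these equal: −8p + 9 = 6p + 4 ⇒ −14p = -5 ⇒ p = 5/14, and the value is (-8)·(5/14) + 9 = 43/7.
For Column: with q = P(X), equating II's and III's payoffs gives −9q + 10 = 5q + 4 ⇒ q = 3/7.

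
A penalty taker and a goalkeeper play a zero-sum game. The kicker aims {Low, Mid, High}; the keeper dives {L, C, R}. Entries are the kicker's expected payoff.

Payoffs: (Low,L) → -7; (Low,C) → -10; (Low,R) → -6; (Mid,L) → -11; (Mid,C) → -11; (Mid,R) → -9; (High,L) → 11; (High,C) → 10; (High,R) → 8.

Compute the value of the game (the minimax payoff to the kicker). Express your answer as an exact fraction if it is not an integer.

8

Row minima: Low → -10, Mid → -11, High → 8; maximin = 8.
Column maxima: L → 11, C → 10, R → 8; minimax = 8.
Since maximin = minimax = 8, there is a saddle point and the value is 8.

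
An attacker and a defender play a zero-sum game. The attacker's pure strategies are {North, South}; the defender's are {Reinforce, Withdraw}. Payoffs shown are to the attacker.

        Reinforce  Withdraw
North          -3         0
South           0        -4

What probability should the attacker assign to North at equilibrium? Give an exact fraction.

4/7

Row minima: North → -3, South → -4; maximin = -3.
Column maxima: Reinforce → 0, Withdraw → 0; minimax = 0.
-3 ≠ 0, so there is no saddle point; optimal play is mixed.
Let the attacker play North with probability p. Expected payoff against Reinforce: (-3)p + 0(1−p) = −3p; against Withdraw: 0p + (-4)(1−p) = 4p − 4.
Setting these equal: −3p = 4p − 4 ⇒ −7p = -4 ⇒ p = 4/7, and the value is (-3)·(4/7) = -12/7.
For the defender: with q = P(Reinforce), equating North's and South's payoffs gives −3q = 4q − 4 ⇒ q = 4/7.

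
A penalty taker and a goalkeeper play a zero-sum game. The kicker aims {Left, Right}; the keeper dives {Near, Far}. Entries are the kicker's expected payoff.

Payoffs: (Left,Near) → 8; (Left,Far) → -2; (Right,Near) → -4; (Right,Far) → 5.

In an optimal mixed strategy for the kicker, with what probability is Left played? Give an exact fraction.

9/19

Row minima: Left → -2, Right → -4; maximin = -2.
Column maxima: Near → 8, Far → 5; minimax = 5.
-2 ≠ 5, so there is no saddle point; optimal play is mixed.
Let the kicker play Left with probability p. Expected payoff against Near: 8p + (-4)(1−p) = 12p − 4; against Far: (-2)p + 5(1−p) = −7p + 5.
Setting these equal: 12p − 4 = −7p + 5 ⇒ 19p = 9 ⇒ p = 9/19, and the value is (12)·(9/19) − 4 = 32/19.
For the keeper: with q = P(Near), equating Left's and Right's payoffs gives 10q − 2 = −9q + 5 ⇒ q = 7/19.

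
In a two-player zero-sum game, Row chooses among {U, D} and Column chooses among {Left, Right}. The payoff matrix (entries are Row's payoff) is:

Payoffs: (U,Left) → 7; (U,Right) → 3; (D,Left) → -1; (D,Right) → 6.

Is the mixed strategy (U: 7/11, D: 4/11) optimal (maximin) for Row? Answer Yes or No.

Against Left this mix gives (7/11)·7 + (4/11)·(-1) = 45/11.
Against Right this mix gives (7/11)·3 + (4/11)·6 = 45/11.
All of Column's active replies (Left, Right) yield 45/11, and no column does worse for Row. The mix makes Column indifferent and guarantees 45/11, so it is optimal.

Yes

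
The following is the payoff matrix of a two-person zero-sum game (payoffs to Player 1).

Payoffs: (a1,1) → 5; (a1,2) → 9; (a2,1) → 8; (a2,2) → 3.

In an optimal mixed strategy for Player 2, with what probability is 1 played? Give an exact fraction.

Row minima: a1 → 5, a2 → 3; maximin = 5.
Column maxima: 1 → 8, 2 → 9; minimax = 8.
5 ≠ 8, so there is no saddle point; optimal play is mixed.
Let Player 1 play a1 with probability p. Expected payoff against 1: 5p + 8(1−p) = −3p + 8; against 2: 9p + 3(1−p) = 6p + 3.
Setting these equal: −3p + 8 = 6p + 3 ⇒ −9p = -5 ⇒ p = 5/9, and the value is (-3)·(5/9) + 8 = 19/3.
For Player 2: with q = P(1), equating a1's and a2's payoffs gives −4q + 9 = 5q + 3 ⇒ q = 2/3.

2/3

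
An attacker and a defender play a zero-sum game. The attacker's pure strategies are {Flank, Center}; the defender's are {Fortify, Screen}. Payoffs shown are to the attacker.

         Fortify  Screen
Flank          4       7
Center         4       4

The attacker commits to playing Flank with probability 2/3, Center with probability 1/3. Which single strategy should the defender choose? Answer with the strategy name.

If the defender plays Fortify, the attacker's expected payoff is (2/3)·4 + (1/3)·4 = 4.
If the defender plays Screen, the attacker's expected payoff is (2/3)·7 + (1/3)·4 = 6.
The defender minimizes the attacker's payoff; the smallest is 4, so the best response is Fortify.

Fortify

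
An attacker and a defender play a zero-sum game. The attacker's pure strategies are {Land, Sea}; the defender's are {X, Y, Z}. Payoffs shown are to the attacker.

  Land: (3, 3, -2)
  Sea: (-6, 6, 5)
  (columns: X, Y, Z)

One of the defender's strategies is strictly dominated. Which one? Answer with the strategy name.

Z holds the attacker's payoff strictly below Y in every row: -2 < 3, 5 < 6.
So Y is strictly dominated for the defender.

Y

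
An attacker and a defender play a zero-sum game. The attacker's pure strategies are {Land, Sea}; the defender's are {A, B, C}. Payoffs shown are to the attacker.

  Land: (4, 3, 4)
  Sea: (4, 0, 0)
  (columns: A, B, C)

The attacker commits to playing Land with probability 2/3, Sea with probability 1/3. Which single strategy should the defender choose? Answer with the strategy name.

If the defender plays A, the attacker's expected payoff is (2/3)·4 + (1/3)·4 = 4.
If the defender plays B, the attacker's expected payoff is (2/3)·3 + (1/3)·0 = 2.
If the defender plays C, the attacker's expected payoff is (2/3)·4 + (1/3)·0 = 8/3.
The defender minimizes the attacker's payoff; the smallest is 2, so the best response is B.

B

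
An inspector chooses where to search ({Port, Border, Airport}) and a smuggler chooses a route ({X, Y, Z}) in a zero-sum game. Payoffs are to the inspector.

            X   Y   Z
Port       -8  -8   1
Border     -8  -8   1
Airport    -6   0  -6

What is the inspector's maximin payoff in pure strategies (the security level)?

Row minima: Port → -8, Border → -8, Airport → -6.
The best of these is -6.

-6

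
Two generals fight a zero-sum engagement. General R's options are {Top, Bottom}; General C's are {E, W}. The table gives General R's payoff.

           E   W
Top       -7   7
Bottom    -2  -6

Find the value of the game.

-28/9

Row minima: Top → -7, Bottom → -6; maximin = -6.
Column maxima: E → -2, W → 7; minimax = -2.
-6 ≠ -2, so there is no saddle point; optimal play is mixed.
Let General R play Top with probability p. Expected payoff against E: (-7)p + (-2)(1−p) = −5p − 2; against W: 7p + (-6)(1−p) = 13p − 6.
Setting these equal: −5p − 2 = 13p − 6 ⇒ −18p = -4 ⇒ p = 2/9, and the value is (-5)·(2/9) − 2 = -28/9.
For General C: with q = P(E), equating Top's and Bottom's payoffs gives −14q + 7 = 4q − 6 ⇒ q = 13/18.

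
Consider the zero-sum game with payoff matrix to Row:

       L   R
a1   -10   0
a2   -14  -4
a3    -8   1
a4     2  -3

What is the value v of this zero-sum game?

Row minima: a1 → -10, a2 → -14, a3 → -8, a4 → -3; maximin = -3.
Column maxima: L → 2, R → 1; minimax = 1.
-3 ≠ 1, so there is no saddle point; optimal play is mixed.
a1 is strictly dominated by a3, so Row never plays it.
a2 is strictly dominated by a3, so Row never plays it.
On the remaining 2×2 (a3, a4 vs L, R):
Let Row play a3 with probability p. Expected payoff against L: (-8)p + 2(1−p) = −10p + 2; against R: 1p + (-3)(1−p) = 4p − 3.
Setting these equal: −10p + 2 = 4p − 3 ⇒ −14p = -5 ⇒ p = 5/14, and the value is (-10)·(5/14) + 2 = -11/7.
For Column: with q = P(L), equating a3's and a4's payoffs gives −9q + 1 = 5q − 3 ⇒ q = 2/7.

-11/7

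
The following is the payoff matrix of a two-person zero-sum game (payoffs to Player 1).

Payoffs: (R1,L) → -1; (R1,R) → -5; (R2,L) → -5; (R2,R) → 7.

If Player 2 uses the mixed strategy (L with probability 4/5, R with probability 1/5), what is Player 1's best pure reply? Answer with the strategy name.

Expected payoff of R1: (4/5)·(-1) + (1/5)·(-5) = -9/5.
Expected payoff of R2: (4/5)·(-5) + (1/5)·7 = -13/5.
The largest is -9/5, so Player 1's best response is R1.

R1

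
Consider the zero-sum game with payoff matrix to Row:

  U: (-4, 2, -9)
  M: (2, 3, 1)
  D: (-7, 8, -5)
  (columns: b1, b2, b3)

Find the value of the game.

Row minima: U → -9, M → 1, D → -7; maximin = 1.
Column maxima: b1 → 2, b2 → 8, b3 → 1; minimax = 1.
Since maximin = minimax = 1, there is a saddle point and the value is 1.

1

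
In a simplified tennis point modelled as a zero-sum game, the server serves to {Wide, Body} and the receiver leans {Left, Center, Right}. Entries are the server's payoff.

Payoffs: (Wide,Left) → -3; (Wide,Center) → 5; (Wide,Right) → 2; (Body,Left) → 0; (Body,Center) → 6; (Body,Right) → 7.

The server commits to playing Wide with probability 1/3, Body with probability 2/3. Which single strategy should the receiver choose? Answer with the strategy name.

Left

If the receiver plays Left, the server's expected payoff is (1/3)·(-3) + (2/3)·0 = -1.
If the receiver plays Center, the server's expected payoff is (1/3)·5 + (2/3)·6 = 17/3.
If the receiver plays Right, the server's expected payoff is (1/3)·2 + (2/3)·7 = 16/3.
The receiver minimizes the server's payoff; the smallest is -1, so the best response is Left.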